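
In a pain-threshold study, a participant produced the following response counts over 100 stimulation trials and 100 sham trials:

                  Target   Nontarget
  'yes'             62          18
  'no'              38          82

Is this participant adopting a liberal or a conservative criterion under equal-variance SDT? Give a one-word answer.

conservative

z(H) = 0.305, z(FA) = -0.915
c = −½·(z(H) + z(FA)) = 0.305
c > 0 → conservative criterion (biased toward responding “no”).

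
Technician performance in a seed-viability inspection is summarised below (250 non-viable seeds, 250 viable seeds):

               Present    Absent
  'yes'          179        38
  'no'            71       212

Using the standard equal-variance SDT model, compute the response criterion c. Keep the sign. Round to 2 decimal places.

H = 179/250 = 0.7160
FA = 38/250 = 0.1520
Φ⁻¹(H) = Φ⁻¹(0.7160) = 0.5710
Φ⁻¹(FA) = Φ⁻¹(0.1520) = -1.0279
c = −½·[z(H) + z(FA)] = −0.5 × (0.5710 + (-1.0279)) = 0.22845
c > 0: the technician has a conservative response bias.

c = 0.23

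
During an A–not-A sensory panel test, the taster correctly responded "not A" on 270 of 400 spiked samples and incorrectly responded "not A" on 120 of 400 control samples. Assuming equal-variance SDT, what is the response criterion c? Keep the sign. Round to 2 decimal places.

H = 270/400 = 0.6750
FA = 120/400 = 0.3000
Φ⁻¹(0.6750) = 0.4538, Φ⁻¹(0.3000) = -0.5244
c = −½·[z(H) + z(FA)] = −0.5 × (0.4538 + (-0.5244)) = 0.0353
c > 0: the taster has a conservative response bias.

c = 0.04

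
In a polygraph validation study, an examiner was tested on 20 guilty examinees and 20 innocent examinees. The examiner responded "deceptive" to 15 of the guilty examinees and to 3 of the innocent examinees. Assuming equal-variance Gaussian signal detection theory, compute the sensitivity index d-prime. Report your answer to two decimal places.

d-prime = 1.71

H = 15/20 = 0.7500
FA = 3/20 = 0.1500
Φ⁻¹(0.7500) = 0.674, Φ⁻¹(0.1500) = -1.036
d' = z(H) − z(FA) = 0.674 − (-1.036) = 1.710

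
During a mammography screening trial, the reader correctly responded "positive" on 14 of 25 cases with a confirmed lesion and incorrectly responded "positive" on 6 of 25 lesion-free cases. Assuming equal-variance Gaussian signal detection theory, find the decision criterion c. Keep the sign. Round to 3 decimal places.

c = 0.278

H = 14/25 = 0.5600
FA = 6/25 = 0.2400
z(0.5600) = 0.1510, z(0.2400) = -0.7063
c = −½·[z(H) + z(FA)] = −0.5 × (0.1510 + (-0.7063)) = 0.27765
c > 0: the reader has a conservative response bias.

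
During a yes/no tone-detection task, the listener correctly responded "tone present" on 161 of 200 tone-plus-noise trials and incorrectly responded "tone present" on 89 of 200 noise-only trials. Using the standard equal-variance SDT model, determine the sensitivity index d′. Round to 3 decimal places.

H = 161/200 = 0.8050
FA = 89/200 = 0.4450
z(H) = 0.8596
z(FA) = -0.1383
d' = z(H) − z(FA) = 0.8596 − (-0.1383) = 0.9979

d′ = 0.998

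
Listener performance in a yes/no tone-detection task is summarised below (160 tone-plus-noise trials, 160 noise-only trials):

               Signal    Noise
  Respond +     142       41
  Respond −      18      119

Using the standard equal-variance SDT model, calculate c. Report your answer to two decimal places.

c = -0.28

H = 142/160 = 0.8875
FA = 41/160 = 0.2562
z(H) = z(0.8875) = 1.2133
z(FA) = z(0.2562) = -0.6551
c = −½·[z(H) + z(FA)] = −0.5 × (1.2133 + (-0.6551)) = -0.2791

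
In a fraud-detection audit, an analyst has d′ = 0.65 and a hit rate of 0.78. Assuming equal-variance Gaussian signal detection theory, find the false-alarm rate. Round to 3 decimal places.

z(hit rate) = z(0.78) = 0.7722
z(FA) = z(H) − d' = 0.7722 − 0.65 = 0.1222
false-alarm rate = Φ(0.1222) = 0.5486

false-alarm rate = 0.549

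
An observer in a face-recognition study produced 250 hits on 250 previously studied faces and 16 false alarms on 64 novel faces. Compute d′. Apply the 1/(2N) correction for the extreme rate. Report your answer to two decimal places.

d′ = 3.55

The hit rate is 250/250 = 1, so apply the 1/(2N) correction: H → 1 − 1/(2·250) = 0.99800.
z(H) = z(0.99800) = 2.878
z(FA) = z(0.25000) = -0.674
d' = 2.878 − (-0.674) = 3.552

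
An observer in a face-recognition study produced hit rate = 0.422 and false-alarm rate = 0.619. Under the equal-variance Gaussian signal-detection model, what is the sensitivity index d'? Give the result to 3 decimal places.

d' = -0.500

z(H) = -0.1968
z(FA) = 0.3029
d' = z(H) − z(FA) = -0.1968 − 0.3029 = -0.4997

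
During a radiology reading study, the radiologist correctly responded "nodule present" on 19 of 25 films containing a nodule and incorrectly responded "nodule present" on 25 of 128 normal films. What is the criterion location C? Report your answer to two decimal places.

H = 19/25 = 0.7600
FA = 25/128 = 0.1953
z(0.7600) = 0.7063, z(0.1953) = -0.8585
c = −½·[z(H) + z(FA)] = −0.5 × (0.7063 + (-0.8585)) = 0.0761
c > 0: the radiologist has a conservative response bias.

C = 0.08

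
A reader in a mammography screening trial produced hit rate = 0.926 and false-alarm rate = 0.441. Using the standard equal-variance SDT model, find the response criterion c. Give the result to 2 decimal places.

z(H) = z(0.926) = 1.447
z(FA) = z(0.441) = -0.148
c = −½·[z(H) + z(FA)] = −0.5 × (1.447 + (-0.148)) = -0.6495

c = -0.65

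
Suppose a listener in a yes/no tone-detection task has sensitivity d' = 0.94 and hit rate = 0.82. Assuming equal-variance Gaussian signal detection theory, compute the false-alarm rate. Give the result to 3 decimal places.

z(hit rate) = z(0.82) = 0.9154
z(FA) = z(H) − d' = 0.9154 − 0.94 = -0.0246
false-alarm rate = Φ(-0.0246) = 0.4902

false-alarm rate = 0.490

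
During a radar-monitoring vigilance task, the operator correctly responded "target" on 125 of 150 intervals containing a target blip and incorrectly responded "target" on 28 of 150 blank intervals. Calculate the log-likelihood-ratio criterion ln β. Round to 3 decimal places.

ln β = -0.072

H = 125/150 = 0.8333
FA = 28/150 = 0.1867
z(0.8333) = 0.9673, z(0.1867) = -0.8901
ln β = −½·[z(H)² − z(FA)²] = −0.5 × (0.9357 − 0.7923) = -0.0717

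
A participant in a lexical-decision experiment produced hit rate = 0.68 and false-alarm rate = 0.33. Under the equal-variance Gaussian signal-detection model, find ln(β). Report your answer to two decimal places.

ln β = -0.01

Φ⁻¹(0.68) = 0.468, Φ⁻¹(0.33) = -0.440
ln β = −½·[z(H)² − z(FA)²] = −0.5 × (0.219 − 0.194) = -0.0125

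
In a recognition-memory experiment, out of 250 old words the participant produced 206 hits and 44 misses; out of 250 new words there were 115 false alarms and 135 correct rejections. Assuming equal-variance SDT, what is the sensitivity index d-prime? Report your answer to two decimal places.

d-prime = 1.03

H = 206/250 = 0.8240
FA = 115/250 = 0.4600
Φ⁻¹(H) = 0.931
Φ⁻¹(FA) = -0.100
d' = z(H) − z(FA) = 0.931 − (-0.100) = 1.031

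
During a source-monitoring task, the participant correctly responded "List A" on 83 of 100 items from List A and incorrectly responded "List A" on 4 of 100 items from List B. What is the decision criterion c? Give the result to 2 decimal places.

c = 0.40

H = 83/100 = 0.8300
FA = 4/100 = 0.0400
z(H) = 0.954
z(FA) = -1.751
c = −½·[z(H) + z(FA)] = −0.5 × (0.954 + (-1.751)) = 0.3985
c > 0: the participant has a conservative response bias.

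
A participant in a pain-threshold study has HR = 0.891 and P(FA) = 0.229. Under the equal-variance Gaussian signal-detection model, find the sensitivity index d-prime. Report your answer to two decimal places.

z(H) = 1.2319
z(FA) = -0.7421
d' = z(H) − z(FA) = 1.2319 − (-0.7421) = 1.9740

d-prime = 1.97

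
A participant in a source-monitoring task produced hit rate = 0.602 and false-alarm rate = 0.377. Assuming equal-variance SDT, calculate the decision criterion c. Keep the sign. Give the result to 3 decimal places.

Φ⁻¹(H) = 0.2585
Φ⁻¹(FA) = -0.3134
c = −½·[z(H) + z(FA)] = −0.5 × (0.2585 + (-0.3134)) = 0.02745

c = 0.027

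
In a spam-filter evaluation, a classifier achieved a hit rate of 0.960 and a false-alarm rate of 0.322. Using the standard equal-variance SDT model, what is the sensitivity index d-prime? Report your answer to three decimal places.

d-prime = 2.213

z(H) = z(0.960) = 1.7507
z(FA) = z(0.322) = -0.4621
d' = z(H) − z(FA) = 1.7507 − (-0.4621) = 2.2128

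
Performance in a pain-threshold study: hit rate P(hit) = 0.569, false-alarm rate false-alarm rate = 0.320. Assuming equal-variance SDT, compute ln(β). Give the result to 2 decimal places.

ln β = 0.09

Φ⁻¹(H) = Φ⁻¹(0.569) = 0.174
Φ⁻¹(FA) = Φ⁻¹(0.320) = -0.468
ln β = −½·[z(H)² − z(FA)²] = −0.5 × (0.030 − 0.219) = 0.0945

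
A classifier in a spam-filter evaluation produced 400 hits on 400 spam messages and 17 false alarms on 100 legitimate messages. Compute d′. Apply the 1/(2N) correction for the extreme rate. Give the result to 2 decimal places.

The hit rate is 400/400 = 1, so apply the 1/(2N) correction: H → 1 − 1/(2·400) = 0.99875.
z(H) = z(0.99875) = 3.023
z(FA) = z(0.17000) = -0.954
d' = 3.023 − (-0.954) = 3.977

d′ = 3.98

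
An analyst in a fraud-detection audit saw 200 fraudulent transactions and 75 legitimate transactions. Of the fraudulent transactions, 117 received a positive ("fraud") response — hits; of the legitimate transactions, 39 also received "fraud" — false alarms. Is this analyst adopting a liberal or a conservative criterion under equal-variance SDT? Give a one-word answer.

z(H) = 0.215, z(FA) = 0.050
c = −½·(z(H) + z(FA)) = -0.1325
c < 0 → liberal criterion (biased toward responding “yes”).

liberal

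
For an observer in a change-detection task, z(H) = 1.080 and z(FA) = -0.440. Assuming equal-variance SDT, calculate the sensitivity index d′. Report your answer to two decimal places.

d' = z(H) − z(FA) = 1.080 − (-0.440) = 1.520

d′ = 1.52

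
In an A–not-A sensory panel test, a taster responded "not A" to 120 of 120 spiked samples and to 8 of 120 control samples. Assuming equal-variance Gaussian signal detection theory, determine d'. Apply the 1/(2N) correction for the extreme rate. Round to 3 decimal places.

d' = 4.139

The hit rate is 120/120 = 1, so apply the 1/(2N) correction: H → 1 − 1/(2·120) = 0.99583.
z(H) = z(0.99583) = 2.6380
z(FA) = z(0.06667) = -1.5011
d' = 2.6380 − (-1.5011) = 4.1391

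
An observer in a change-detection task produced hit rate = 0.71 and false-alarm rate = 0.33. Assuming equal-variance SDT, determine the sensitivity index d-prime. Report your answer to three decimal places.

d-prime = 0.993

z(H) = z(0.71) = 0.5534
z(FA) = z(0.33) = -0.4399
d' = z(H) − z(FA) = 0.5534 − (-0.4399) = 0.9933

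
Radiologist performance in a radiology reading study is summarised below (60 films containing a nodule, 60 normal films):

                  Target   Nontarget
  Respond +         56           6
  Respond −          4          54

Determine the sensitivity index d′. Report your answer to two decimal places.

H = 56/60 = 0.9333
FA = 6/60 = 0.1000
z(H) = z(0.9333) = 1.501
z(FA) = z(0.1000) = -1.282
d' = z(H) − z(FA) = 1.501 − (-1.282) = 2.783

d′ = 2.78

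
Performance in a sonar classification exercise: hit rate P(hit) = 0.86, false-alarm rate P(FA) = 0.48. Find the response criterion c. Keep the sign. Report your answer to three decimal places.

c = -0.515

z(H) = 1.0803
z(FA) = -0.0502
c = −½·[z(H) + z(FA)] = −0.5 × (1.0803 + (-0.0502)) = -0.51505
c < 0: the sonar operator has a liberal response bias.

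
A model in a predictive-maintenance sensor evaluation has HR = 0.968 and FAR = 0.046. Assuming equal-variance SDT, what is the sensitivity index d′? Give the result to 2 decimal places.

d′ = 3.54

Φ⁻¹(H) = Φ⁻¹(0.968) = 1.852
Φ⁻¹(FA) = Φ⁻¹(0.046) = -1.685
d' = z(H) − z(FA) = 1.852 − (-1.685) = 3.537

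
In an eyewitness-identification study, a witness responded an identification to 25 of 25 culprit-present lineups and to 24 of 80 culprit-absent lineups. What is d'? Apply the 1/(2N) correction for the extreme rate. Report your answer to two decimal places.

d' = 2.58

The hit rate is 25/25 = 1, so apply the 1/(2N) correction: H → 1 − 1/(2·25) = 0.98000.
z(H) = z(0.98000) = 2.054
z(FA) = z(0.30000) = -0.524
d' = 2.054 − (-0.524) = 2.578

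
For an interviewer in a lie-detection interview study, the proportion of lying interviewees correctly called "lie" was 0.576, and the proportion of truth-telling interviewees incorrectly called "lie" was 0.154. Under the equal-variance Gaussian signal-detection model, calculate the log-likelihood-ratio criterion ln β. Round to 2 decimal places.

z(H) = z(0.576) = 0.192
z(FA) = z(0.154) = -1.019
ln β = −½·[z(H)² − z(FA)²] = −0.5 × (0.037 − 1.038) = 0.5005

ln β = 0.50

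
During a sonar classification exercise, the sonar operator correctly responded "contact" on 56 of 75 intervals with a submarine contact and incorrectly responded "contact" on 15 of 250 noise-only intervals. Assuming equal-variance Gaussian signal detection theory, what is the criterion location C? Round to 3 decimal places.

C = 0.445

H = 56/75 = 0.7467
FA = 15/250 = 0.0600
Φ⁻¹(H) = Φ⁻¹(0.7467) = 0.6641
Φ⁻¹(FA) = Φ⁻¹(0.0600) = -1.5548
c = −½·[z(H) + z(FA)] = −0.5 × (0.6641 + (-1.5548)) = 0.44535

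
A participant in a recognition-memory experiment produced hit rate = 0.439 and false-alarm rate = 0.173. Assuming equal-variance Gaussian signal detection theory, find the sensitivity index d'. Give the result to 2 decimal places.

d' = 0.79

z(0.439) = -0.1535, z(0.173) = -0.9424
d' = z(H) − z(FA) = -0.1535 − (-0.9424) = 0.7889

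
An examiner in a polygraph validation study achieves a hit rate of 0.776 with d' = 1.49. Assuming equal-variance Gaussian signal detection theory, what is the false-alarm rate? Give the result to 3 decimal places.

z(hit rate) = z(0.776) = 0.7588
z(FA) = z(H) − d' = 0.7588 − 1.49 = -0.7312
false-alarm rate = Φ(-0.7312) = 0.2323

false-alarm rate = 0.232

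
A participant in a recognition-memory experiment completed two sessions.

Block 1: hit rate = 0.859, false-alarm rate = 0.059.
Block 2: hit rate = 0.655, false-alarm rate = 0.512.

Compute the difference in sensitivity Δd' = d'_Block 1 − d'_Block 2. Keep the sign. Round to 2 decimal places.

Δd' = 2.27

Block 1: z(0.859) = 1.076, z(0.059) = -1.563, d' = 2.639
Block 2: z(0.655) = 0.399, z(0.512) = 0.030, d' = 0.369
Δd' = d'_Block 1 − d'_Block 2 = 2.639 − 0.369 = 2.270
Block 1 has the higher sensitivity.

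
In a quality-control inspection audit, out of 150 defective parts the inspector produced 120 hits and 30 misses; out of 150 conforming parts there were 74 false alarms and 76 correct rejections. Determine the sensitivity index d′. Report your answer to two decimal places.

H = 120/150 = 0.8000
FA = 74/150 = 0.4933
Φ⁻¹(0.8000) = 0.8416, Φ⁻¹(0.4933) = -0.0168
d' = z(H) − z(FA) = 0.8416 − (-0.0168) = 0.8584

d′ = 0.86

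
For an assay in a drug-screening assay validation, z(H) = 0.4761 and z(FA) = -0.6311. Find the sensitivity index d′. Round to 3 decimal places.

d′ = 1.107

d' = z(H) − z(FA) = 0.4761 − (-0.6311) = 1.1072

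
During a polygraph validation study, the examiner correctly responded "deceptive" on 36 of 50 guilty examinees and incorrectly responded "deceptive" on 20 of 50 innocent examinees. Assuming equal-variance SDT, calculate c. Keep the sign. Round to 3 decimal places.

H = 36/50 = 0.7200
FA = 20/50 = 0.4000
z(H) = z(0.7200) = 0.5828
z(FA) = z(0.4000) = -0.2533
c = −½·[z(H) + z(FA)] = −0.5 × (0.5828 + (-0.2533)) = -0.16475
c < 0: the examiner has a liberal response bias.

c = -0.165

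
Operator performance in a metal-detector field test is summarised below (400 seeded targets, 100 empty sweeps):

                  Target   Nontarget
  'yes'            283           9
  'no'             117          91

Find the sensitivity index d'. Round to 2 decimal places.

H = 283/400 = 0.7075
FA = 9/100 = 0.0900
z(H) = 0.5461
z(FA) = -1.3408
d' = z(H) − z(FA) = 0.5461 − (-1.3408) = 1.8869

d' = 1.89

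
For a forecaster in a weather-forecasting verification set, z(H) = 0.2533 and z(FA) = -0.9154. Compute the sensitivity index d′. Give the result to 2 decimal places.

d' = z(H) − z(FA) = 0.2533 − (-0.9154) = 1.1687

d′ = 1.17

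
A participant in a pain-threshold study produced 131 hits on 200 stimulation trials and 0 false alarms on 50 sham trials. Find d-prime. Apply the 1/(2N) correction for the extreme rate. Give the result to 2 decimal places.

The false-alarm rate is 0/50 = 0, so apply the 1/(2N) correction: FA → 1/(2·50) = 0.01000.
z(H) = z(0.65500) = 0.399
z(FA) = z(0.01000) = -2.326
d' = 0.399 − (-2.326) = 2.725

d-prime = 2.73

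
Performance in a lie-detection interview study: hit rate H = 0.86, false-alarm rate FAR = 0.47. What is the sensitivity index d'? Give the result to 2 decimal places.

d' = 1.16

z(0.86) = 1.080, z(0.47) = -0.075
d' = z(H) − z(FA) = 1.080 − (-0.075) = 1.155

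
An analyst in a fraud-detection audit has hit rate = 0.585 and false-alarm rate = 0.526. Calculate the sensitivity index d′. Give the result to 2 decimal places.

d′ = 0.15

z(0.585) = 0.215, z(0.526) = 0.065
d' = z(H) − z(FA) = 0.215 − 0.065 = 0.150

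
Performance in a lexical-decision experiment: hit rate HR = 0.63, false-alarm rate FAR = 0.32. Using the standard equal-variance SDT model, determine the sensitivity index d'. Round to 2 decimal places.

z(H) = 0.332
z(FA) = -0.468
d' = z(H) − z(FA) = 0.332 − (-0.468) = 0.800

d' = 0.80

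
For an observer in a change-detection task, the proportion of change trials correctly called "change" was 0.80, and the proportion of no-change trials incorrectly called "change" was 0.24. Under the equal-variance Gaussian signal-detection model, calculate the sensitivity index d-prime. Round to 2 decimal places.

z(H) = z(0.80) = 0.842
z(FA) = z(0.24) = -0.706
d' = z(H) − z(FA) = 0.842 − (-0.706) = 1.548

d-prime = 1.55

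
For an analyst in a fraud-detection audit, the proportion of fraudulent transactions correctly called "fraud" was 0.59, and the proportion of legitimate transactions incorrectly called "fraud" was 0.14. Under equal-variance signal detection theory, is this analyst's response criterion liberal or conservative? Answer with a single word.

conservative

z(H) = 0.228, z(FA) = -1.080
c = −½·(z(H) + z(FA)) = 0.426
c > 0 → conservative criterion (biased toward responding “no”).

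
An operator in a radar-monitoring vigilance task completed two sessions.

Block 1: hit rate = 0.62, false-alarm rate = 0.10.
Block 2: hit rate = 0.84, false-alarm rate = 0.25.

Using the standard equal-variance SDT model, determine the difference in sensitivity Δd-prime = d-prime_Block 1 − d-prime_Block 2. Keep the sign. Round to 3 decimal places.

Block 1: z(0.62) = 0.3055, z(0.10) = -1.2816, d' = 1.5871
Block 2: z(0.84) = 0.9945, z(0.25) = -0.6745, d' = 1.6690
Δd' = d'_Block 1 − d'_Block 2 = 1.5871 − 1.6690 = -0.0819
Block 2 has the higher sensitivity.

Δd-prime = -0.082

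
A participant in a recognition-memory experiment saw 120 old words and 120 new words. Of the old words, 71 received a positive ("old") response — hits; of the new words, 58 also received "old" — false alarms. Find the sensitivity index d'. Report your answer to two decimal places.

d' = 0.27

H = 71/120 = 0.5917
FA = 58/120 = 0.4833
z(H) = 0.2319
z(FA) = -0.0419
d' = z(H) − z(FA) = 0.2319 − (-0.0419) = 0.2738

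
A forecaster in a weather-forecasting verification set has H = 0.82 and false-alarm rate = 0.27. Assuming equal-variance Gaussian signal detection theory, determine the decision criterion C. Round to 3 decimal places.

C = -0.151

Φ⁻¹(H) = Φ⁻¹(0.82) = 0.9154
Φ⁻¹(FA) = Φ⁻¹(0.27) = -0.6128
c = −½·[z(H) + z(FA)] = −0.5 × (0.9154 + (-0.6128)) = -0.1513
c < 0: the forecaster has a liberal response bias.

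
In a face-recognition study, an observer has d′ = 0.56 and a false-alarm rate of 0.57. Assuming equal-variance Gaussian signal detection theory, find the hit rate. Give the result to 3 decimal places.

hit rate = 0.769

z(false-alarm rate) = z(0.57) = 0.1764
z(H) = z(FA) + d' = 0.1764 + 0.56 = 0.7364
hit rate = Φ(0.7364) = 0.7693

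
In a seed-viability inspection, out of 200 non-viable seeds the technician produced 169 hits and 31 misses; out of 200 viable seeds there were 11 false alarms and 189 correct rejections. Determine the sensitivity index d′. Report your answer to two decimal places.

d′ = 2.61

H = 169/200 = 0.8450
FA = 11/200 = 0.0550
z(0.8450) = 1.0152, z(0.0550) = -1.5982
d' = z(H) − z(FA) = 1.0152 − (-1.5982) = 2.6134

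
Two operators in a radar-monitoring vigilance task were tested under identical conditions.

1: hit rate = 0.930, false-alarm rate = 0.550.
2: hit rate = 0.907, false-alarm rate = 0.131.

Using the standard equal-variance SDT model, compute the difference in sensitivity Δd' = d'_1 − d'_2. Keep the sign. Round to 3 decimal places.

1: z(0.930) = 1.4758, z(0.550) = 0.1257, d' = 1.3501
2: z(0.907) = 1.3225, z(0.131) = -1.1217, d' = 2.4442
Δd' = d'_1 − d'_2 = 1.3501 − 2.4442 = -1.0941
2 has the higher sensitivity.

Δd' = -1.094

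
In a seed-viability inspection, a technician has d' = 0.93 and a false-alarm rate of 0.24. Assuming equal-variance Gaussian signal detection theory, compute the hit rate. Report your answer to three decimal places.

hit rate = 0.589

z(false-alarm rate) = z(0.24) = -0.7063
z(H) = z(FA) + d' = -0.7063 + 0.93 = 0.2237
hit rate = Φ(0.2237) = 0.5885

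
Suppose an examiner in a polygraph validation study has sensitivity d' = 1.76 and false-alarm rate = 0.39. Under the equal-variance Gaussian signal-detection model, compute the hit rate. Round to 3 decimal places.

z(false-alarm rate) = z(0.39) = -0.2793
z(H) = z(FA) + d' = -0.2793 + 1.76 = 1.4807
hit rate = Φ(1.4807) = 0.9307

hit rate = 0.931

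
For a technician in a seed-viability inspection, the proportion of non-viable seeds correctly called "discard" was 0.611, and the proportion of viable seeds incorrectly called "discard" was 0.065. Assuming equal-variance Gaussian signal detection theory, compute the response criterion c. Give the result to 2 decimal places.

c = 0.62

z(H) = 0.282
z(FA) = -1.514
c = −½·[z(H) + z(FA)] = −0.5 × (0.282 + (-1.514)) = 0.616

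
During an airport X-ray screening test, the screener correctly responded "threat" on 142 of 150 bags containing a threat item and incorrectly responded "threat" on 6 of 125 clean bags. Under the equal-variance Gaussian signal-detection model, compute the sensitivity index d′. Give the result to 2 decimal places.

H = 142/150 = 0.9467
FA = 6/125 = 0.0480
z(H) = z(0.9467) = 1.614
z(FA) = z(0.0480) = -1.665
d' = z(H) − z(FA) = 1.614 − (-1.665) = 3.279

d′ = 3.28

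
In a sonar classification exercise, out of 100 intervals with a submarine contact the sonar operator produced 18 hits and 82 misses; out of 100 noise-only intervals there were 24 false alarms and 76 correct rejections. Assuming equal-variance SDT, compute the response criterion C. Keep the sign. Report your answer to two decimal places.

C = 0.81

H = 18/100 = 0.1800
FA = 24/100 = 0.2400
z(0.1800) = -0.9154, z(0.2400) = -0.7063
c = −½·[z(H) + z(FA)] = −0.5 × (-0.9154 + (-0.7063)) = 0.81085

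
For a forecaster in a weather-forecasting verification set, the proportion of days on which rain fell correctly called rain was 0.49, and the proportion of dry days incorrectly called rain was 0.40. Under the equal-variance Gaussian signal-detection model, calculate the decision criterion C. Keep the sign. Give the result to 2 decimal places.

Φ⁻¹(0.49) = -0.025, Φ⁻¹(0.40) = -0.253
c = −½·[z(H) + z(FA)] = −0.5 × (-0.025 + (-0.253)) = 0.139
c > 0: the forecaster has a conservative response bias.

C = 0.14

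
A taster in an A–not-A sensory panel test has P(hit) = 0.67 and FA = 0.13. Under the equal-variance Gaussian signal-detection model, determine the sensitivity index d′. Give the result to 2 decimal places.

Φ⁻¹(0.67) = 0.4399, Φ⁻¹(0.13) = -1.1264
d' = z(H) − z(FA) = 0.4399 − (-1.1264) = 1.5663

d′ = 1.57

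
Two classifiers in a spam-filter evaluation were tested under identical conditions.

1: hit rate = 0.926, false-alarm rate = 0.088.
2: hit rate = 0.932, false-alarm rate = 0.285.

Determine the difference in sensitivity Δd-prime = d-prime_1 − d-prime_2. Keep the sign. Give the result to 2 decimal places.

1: z(0.926) = 1.447, z(0.088) = -1.353, d' = 2.800
2: z(0.932) = 1.491, z(0.285) = -0.568, d' = 2.059
Δd' = d'_1 − d'_2 = 2.800 − 2.059 = 0.741
1 has the higher sensitivity.

Δd-prime = 0.74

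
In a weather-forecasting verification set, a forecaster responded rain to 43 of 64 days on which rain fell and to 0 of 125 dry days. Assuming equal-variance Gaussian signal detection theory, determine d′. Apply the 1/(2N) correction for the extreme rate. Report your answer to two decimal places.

The false-alarm rate is 0/125 = 0, so apply the 1/(2N) correction: FA → 1/(2·125) = 0.00400.
z(H) = z(0.67188) = 0.445
z(FA) = z(0.00400) = -2.652
d' = 0.445 − (-2.652) = 3.097

d′ = 3.10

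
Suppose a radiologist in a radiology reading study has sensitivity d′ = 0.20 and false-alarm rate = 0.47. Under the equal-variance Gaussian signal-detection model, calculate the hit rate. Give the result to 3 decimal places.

z(false-alarm rate) = z(0.47) = -0.0753
z(H) = z(FA) + d' = -0.0753 + 0.20 = 0.1247
hit rate = Φ(0.1247) = 0.5496

hit rate = 0.550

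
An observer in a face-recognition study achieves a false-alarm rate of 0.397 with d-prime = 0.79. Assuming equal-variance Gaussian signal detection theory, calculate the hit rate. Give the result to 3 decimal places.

hit rate = 0.702

z(false-alarm rate) = z(0.397) = -0.2611
z(H) = z(FA) + d' = -0.2611 + 0.79 = 0.5289
hit rate = Φ(0.5289) = 0.7016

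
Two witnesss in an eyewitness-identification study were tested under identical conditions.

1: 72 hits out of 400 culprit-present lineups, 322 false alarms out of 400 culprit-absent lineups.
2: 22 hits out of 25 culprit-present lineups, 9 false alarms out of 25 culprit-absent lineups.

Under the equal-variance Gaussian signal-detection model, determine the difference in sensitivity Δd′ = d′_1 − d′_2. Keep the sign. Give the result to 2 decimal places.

Δd′ = -3.31

1: z(0.1800) = -0.915, z(0.8050) = 0.860, d' = -1.775
2: z(0.8800) = 1.175, z(0.3600) = -0.358, d' = 1.533
Δd' = d'_1 − d'_2 = -1.775 − 1.533 = -3.308
2 has the higher sensitivity.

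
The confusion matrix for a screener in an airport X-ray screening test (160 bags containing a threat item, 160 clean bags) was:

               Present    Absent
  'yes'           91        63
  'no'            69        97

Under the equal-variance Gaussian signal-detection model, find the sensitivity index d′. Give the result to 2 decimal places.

d′ = 0.44

H = 91/160 = 0.5687
FA = 63/160 = 0.3937
Φ⁻¹(H) = Φ⁻¹(0.5687) = 0.173
Φ⁻¹(FA) = Φ⁻¹(0.3937) = -0.270
d' = z(H) − z(FA) = 0.173 − (-0.270) = 0.443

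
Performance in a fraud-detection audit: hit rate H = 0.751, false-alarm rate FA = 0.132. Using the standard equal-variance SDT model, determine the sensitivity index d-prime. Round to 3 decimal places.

d-prime = 1.795

z(H) = z(0.751) = 0.6776
z(FA) = z(0.132) = -1.1170
d' = z(H) − z(FA) = 0.6776 − (-1.1170) = 1.7946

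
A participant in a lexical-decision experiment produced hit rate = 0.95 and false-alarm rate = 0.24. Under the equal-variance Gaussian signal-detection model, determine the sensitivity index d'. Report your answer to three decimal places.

z(H) = 1.6449
z(FA) = -0.7063
d' = z(H) − z(FA) = 1.6449 − (-0.7063) = 2.3512

d' = 2.351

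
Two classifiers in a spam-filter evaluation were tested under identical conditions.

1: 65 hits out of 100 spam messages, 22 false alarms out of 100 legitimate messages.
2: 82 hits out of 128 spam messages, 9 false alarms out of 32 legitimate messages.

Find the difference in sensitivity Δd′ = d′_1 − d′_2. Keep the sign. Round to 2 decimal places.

Δd′ = 0.22

1: z(0.6500) = 0.385, z(0.2200) = -0.772, d' = 1.157
2: z(0.6406) = 0.360, z(0.2812) = -0.579, d' = 0.939
Δd' = d'_1 − d'_2 = 1.157 − 0.939 = 0.218
1 has the higher sensitivity.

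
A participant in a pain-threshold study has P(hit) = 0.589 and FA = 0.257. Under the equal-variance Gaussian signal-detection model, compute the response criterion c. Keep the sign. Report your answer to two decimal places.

z(H) = z(0.589) = 0.225
z(FA) = z(0.257) = -0.653
c = −½·[z(H) + z(FA)] = −0.5 × (0.225 + (-0.653)) = 0.214
c > 0: the participant has a conservative response bias.

c = 0.21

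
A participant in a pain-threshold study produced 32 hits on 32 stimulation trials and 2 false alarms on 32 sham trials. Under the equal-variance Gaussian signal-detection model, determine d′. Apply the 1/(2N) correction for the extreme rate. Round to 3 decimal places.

The hit rate is 32/32 = 1, so apply the 1/(2N) correction: H → 1 − 1/(2·32) = 0.98438.
z(H) = z(0.98438) = 2.1540
z(FA) = z(0.06250) = -1.5341
d' = 2.1540 − (-1.5341) = 3.6881

d′ = 3.688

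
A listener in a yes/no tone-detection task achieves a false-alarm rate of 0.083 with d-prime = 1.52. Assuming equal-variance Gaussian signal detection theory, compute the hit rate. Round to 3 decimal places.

z(false-alarm rate) = z(0.083) = -1.3852
z(H) = z(FA) + d' = -1.3852 + 1.52 = 0.1348
hit rate = Φ(0.1348) = 0.5536

hit rate = 0.554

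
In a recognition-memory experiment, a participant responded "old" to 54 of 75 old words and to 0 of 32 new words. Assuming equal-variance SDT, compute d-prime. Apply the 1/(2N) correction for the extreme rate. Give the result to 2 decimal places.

d-prime = 2.74

The false-alarm rate is 0/32 = 0, so apply the 1/(2N) correction: FA → 1/(2·32) = 0.01562.
z(H) = z(0.72000) = 0.583
z(FA) = z(0.01562) = -2.154
d' = 0.583 − (-2.154) = 2.737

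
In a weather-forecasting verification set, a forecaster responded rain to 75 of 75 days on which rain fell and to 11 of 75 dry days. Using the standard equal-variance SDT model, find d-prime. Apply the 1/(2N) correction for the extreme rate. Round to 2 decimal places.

d-prime = 3.53

The hit rate is 75/75 = 1, so apply the 1/(2N) correction: H → 1 − 1/(2·75) = 0.99333.
z(H) = z(0.99333) = 2.475
z(FA) = z(0.14667) = -1.051
d' = 2.475 − (-1.051) = 3.526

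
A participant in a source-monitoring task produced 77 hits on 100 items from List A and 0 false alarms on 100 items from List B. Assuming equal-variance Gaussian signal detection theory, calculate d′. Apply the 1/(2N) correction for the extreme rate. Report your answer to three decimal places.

The false-alarm rate is 0/100 = 0, so apply the 1/(2N) correction: FA → 1/(2·100) = 0.00500.
z(H) = z(0.77000) = 0.7388
z(FA) = z(0.00500) = -2.5758
d' = 0.7388 − (-2.5758) = 3.3146

d′ = 3.315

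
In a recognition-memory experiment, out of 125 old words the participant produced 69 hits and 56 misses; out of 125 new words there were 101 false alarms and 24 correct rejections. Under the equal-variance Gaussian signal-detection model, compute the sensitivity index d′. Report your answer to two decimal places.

H = 69/125 = 0.5520
FA = 101/125 = 0.8080
z(H) = 0.131
z(FA) = 0.871
d' = z(H) − z(FA) = 0.131 − 0.871 = -0.740

d′ = -0.74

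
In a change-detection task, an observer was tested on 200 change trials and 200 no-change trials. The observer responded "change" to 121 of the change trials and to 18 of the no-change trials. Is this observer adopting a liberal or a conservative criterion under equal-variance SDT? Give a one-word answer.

conservative

z(H) = 0.266, z(FA) = -1.341
c = −½·(z(H) + z(FA)) = 0.5375
c > 0 → conservative criterion (biased toward responding “no”).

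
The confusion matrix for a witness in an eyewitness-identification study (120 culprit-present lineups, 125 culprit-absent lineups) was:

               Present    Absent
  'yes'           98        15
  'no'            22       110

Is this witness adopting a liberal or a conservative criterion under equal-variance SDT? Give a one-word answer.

z(H) = 0.903, z(FA) = -1.175
c = −½·(z(H) + z(FA)) = 0.136
c > 0 → conservative criterion (biased toward responding “no”).

conservative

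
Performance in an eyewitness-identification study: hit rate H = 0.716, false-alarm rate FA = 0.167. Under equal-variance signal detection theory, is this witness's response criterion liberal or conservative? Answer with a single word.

z(H) = 0.571, z(FA) = -0.966
c = −½·(z(H) + z(FA)) = 0.1975
c > 0 → conservative criterion (biased toward responding “no”).

conservative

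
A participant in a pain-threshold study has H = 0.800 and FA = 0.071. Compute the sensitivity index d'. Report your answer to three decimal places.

d' = 2.310

z(H) = 0.8416
z(FA) = -1.4684
d' = z(H) − z(FA) = 0.8416 − (-1.4684) = 2.3100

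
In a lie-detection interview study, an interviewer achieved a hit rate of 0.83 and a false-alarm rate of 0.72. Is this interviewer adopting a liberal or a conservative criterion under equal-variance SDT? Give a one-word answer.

z(H) = 0.954, z(FA) = 0.583
c = −½·(z(H) + z(FA)) = -0.7685
c < 0 → liberal criterion (biased toward responding “yes”).

liberal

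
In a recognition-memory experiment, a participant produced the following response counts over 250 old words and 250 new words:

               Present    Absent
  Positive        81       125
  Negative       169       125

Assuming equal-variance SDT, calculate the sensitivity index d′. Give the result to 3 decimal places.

H = 81/250 = 0.3240
FA = 125/250 = 0.5000
z(0.3240) = -0.4565, z(0.5000) = 0.0000
d' = z(H) − z(FA) = -0.4565 − 0.0000 = -0.4565

d′ = -0.457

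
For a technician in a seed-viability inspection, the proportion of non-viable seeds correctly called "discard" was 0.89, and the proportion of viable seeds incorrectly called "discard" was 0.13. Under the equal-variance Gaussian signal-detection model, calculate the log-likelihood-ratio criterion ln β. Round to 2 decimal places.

ln β = -0.12

Φ⁻¹(H) = Φ⁻¹(0.89) = 1.227
Φ⁻¹(FA) = Φ⁻¹(0.13) = -1.126
ln β = −½·[z(H)² − z(FA)²] = −0.5 × (1.506 − 1.268) = -0.119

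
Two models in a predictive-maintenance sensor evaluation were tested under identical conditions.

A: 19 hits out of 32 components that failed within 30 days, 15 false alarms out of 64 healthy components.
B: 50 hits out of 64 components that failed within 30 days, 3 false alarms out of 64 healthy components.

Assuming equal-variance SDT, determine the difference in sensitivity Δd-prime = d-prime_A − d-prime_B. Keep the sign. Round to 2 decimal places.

A: z(0.5938) = 0.237, z(0.2344) = -0.724, d' = 0.961
B: z(0.7812) = 0.776, z(0.0469) = -1.676, d' = 2.452
Δd' = d'_A − d'_B = 0.961 − 2.452 = -1.491
B has the higher sensitivity.

Δd-prime = -1.49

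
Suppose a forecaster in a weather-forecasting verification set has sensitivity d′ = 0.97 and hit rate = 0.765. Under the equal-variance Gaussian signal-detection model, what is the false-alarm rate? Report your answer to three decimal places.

false-alarm rate = 0.402

z(hit rate) = z(0.765) = 0.7225
z(FA) = z(H) − d' = 0.7225 − 0.97 = -0.2475
false-alarm rate = Φ(-0.2475) = 0.4023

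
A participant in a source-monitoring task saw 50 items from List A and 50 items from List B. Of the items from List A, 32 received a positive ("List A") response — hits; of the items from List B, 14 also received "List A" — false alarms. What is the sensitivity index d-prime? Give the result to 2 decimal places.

d-prime = 0.94

H = 32/50 = 0.6400
FA = 14/50 = 0.2800
z(H) = z(0.6400) = 0.358
z(FA) = z(0.2800) = -0.583
d' = z(H) − z(FA) = 0.358 − (-0.583) = 0.941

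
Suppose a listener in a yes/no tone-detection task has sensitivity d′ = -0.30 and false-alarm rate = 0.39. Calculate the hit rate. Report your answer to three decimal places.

hit rate = 0.281

z(false-alarm rate) = z(0.39) = -0.2793
z(H) = z(FA) + d' = -0.2793 + (-0.30) = -0.5793
hit rate = Φ(-0.5793) = 0.2812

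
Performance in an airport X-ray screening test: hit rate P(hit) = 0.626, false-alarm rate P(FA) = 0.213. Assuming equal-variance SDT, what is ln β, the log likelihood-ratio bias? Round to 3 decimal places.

ln β = 0.265

z(0.626) = 0.3213, z(0.213) = -0.7961
ln β = −½·[z(H)² − z(FA)²] = −0.5 × (0.1032 − 0.6338) = 0.2653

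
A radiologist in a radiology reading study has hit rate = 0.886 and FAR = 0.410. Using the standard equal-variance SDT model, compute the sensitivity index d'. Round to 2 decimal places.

z(0.886) = 1.2055, z(0.410) = -0.2275
d' = z(H) − z(FA) = 1.2055 − (-0.2275) = 1.4330

d' = 1.43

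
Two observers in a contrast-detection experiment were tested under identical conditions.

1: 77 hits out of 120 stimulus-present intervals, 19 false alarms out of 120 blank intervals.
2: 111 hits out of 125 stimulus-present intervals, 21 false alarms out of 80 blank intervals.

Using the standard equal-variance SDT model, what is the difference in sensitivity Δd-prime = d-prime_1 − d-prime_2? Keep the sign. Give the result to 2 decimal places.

Δd-prime = -0.49

1: z(0.6417) = 0.363, z(0.1583) = -1.001, d' = 1.364
2: z(0.8880) = 1.216, z(0.2625) = -0.636, d' = 1.852
Δd' = d'_1 − d'_2 = 1.364 − 1.852 = -0.488
2 has the higher sensitivity.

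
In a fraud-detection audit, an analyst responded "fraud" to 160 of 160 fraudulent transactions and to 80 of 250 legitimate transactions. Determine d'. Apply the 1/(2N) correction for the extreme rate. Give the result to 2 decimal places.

d' = 3.20

The hit rate is 160/160 = 1, so apply the 1/(2N) correction: H → 1 − 1/(2·160) = 0.99687.
z(H) = z(0.99687) = 2.734
z(FA) = z(0.32000) = -0.468
d' = 2.734 − (-0.468) = 3.202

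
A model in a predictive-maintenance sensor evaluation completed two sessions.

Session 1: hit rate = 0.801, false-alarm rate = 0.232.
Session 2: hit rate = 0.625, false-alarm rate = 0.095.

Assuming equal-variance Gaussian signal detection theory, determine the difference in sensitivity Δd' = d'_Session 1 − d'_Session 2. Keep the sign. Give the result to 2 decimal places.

Session 1: z(0.801) = 0.845, z(0.232) = -0.732, d' = 1.577
Session 2: z(0.625) = 0.319, z(0.095) = -1.311, d' = 1.630
Δd' = d'_Session 1 − d'_Session 2 = 1.577 − 1.630 = -0.053
Session 2 has the higher sensitivity.

Δd' = -0.05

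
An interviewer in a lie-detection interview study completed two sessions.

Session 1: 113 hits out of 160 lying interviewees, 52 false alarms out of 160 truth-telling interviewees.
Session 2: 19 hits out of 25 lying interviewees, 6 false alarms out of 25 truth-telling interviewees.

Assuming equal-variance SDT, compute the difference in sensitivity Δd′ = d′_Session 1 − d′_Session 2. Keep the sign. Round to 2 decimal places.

Δd′ = -0.42

Session 1: z(0.7063) = 0.543, z(0.3250) = -0.454, d' = 0.997
Session 2: z(0.7600) = 0.706, z(0.2400) = -0.706, d' = 1.412
Δd' = d'_Session 1 − d'_Session 2 = 0.997 − 1.412 = -0.415
Session 2 has the higher sensitivity.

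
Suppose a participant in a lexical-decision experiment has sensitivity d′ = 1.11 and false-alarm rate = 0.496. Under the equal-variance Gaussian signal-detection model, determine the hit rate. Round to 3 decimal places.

hit rate = 0.864

z(false-alarm rate) = z(0.496) = -0.0100
z(H) = z(FA) + d' = -0.0100 + 1.11 = 1.1000
hit rate = Φ(1.1000) = 0.8643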